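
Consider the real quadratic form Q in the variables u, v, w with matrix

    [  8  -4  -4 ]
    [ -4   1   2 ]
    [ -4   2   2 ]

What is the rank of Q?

2

Row-reducing A symmetrically gives the diagonal entries 8, -1, 0.
Counting signs: 1 positive, 1 negative, 1 zero.
The rank is the number of nonzero pivots: 2.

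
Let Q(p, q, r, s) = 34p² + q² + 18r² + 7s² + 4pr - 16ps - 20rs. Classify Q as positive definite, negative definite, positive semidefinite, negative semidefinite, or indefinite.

The symmetric matrix of Q is A = [[34, 0, 2, -8], [0, 1, 0, 0], [2, 0, 18, -10], [-8, 0, -10, 7]].
Leading principal minors: Δ_1 = 34, Δ_2 = 34, Δ_3 = 608, Δ_4 = 24.
All leading principal minors are positive, so by Sylvester's criterion Q is positive definite.

positive definite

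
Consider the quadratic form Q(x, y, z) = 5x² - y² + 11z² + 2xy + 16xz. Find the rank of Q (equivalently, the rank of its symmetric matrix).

3

Write A = [[5, 1, 8], [1, -1, 0], [8, 0, 11]].
Applying the same elementary operations to the rows and columns of A produces a congruent diagonal matrix with entries 5, -6/5, 1/3.
Counting signs: 2 positive, 1 negative.
The rank is the number of nonzero pivots: 3.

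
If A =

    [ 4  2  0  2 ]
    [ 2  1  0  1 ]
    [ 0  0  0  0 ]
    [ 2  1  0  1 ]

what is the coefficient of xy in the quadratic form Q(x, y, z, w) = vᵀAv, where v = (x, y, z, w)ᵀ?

The coefficient of xy is A[1,2] + A[2,1] = 2·2 = 4.

4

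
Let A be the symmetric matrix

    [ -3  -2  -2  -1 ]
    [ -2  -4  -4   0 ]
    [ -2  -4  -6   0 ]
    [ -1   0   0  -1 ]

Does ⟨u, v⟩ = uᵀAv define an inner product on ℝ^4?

no

Leading principal minors: Δ_1 = -3, Δ_2 = 8, Δ_3 = -16, Δ_4 = 8.
The signs alternate starting with Δ_1 < 0, so by Sylvester's criterion Q is negative definite.
⟨·,·⟩ is an inner product exactly when A is positive definite.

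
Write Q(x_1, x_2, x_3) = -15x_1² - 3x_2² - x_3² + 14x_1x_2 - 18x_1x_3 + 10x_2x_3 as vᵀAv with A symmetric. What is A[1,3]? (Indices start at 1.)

-9

The coefficient of x_1·x_3 in Q is -18. For a symmetric A this equals A[1,3] + A[3,1] = 2·A[1,3].
So A[1,3] = -18/2 = -9.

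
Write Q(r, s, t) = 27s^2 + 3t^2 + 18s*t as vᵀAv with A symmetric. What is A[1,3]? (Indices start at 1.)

The coefficient of r·t in Q is 0. For a symmetric A this equals A[1,3] + A[3,1] = 2·A[1,3].
So A[1,3] = 0/2 = 0.

0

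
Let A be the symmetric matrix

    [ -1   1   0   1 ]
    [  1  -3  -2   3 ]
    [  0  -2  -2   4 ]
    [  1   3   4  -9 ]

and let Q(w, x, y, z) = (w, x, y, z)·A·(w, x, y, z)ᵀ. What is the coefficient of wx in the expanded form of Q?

2

The coefficient of wx is A[1,2] + A[2,1] = 2·1 = 2.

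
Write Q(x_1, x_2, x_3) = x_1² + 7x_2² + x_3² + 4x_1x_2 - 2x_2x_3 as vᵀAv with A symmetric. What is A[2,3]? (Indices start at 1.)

The coefficient of x_2·x_3 in Q is -2. For a symmetric A this equals A[2,3] + A[3,2] = 2·A[2,3].
So A[2,3] = -2/2 = -1.

-1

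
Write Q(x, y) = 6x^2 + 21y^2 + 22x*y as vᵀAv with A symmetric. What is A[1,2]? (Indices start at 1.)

11

The coefficient of x·y in Q is 22. For a symmetric A this equals A[1,2] + A[2,1] = 2·A[1,2].
So A[1,2] = 22/2 = 11.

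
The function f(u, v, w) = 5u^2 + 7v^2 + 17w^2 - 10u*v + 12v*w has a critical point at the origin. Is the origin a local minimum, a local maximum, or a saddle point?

saddle point

The Hessian at the origin is H = [[10, -10, 0], [-10, 14, 12], [0, 12, 34]].
An LDLᵀ factorisation of H has diagonal entries 10, 4, -2.
So there are 2 positive, 1 negative pivots.
H is indefinite, so the origin is a saddle point.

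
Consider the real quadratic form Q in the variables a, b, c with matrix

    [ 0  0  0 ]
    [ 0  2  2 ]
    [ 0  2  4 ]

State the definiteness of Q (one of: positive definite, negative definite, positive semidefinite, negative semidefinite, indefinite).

positive semidefinite

Row-reducing A symmetrically gives the diagonal entries 0, 2, 2.
Counting signs: 2 positive, 1 zero.
Hence Q is positive semidefinite.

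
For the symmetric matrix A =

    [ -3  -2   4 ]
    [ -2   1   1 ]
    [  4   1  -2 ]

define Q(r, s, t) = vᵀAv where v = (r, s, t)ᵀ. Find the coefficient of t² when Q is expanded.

The coefficient of t² is the diagonal entry A[3,3] = -2.

-2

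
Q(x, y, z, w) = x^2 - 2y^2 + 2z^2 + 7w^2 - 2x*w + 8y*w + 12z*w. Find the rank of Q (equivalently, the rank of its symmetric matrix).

Write A = [[1, 0, 0, -1], [0, -2, 0, 4], [0, 0, 2, 6], [-1, 4, 6, 7]].
Row-reducing A symmetrically gives the diagonal entries 1, -2, 2, -4.
So there are 2 positive, 2 negative pivots.
The rank is the number of nonzero pivots: 4.

4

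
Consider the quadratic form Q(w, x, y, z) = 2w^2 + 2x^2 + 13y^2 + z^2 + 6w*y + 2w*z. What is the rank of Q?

4

The symmetric matrix is A = [[2, 0, 3, 1], [0, 2, 0, 0], [3, 0, 13, 0], [1, 0, 0, 1]].
Row-reducing A symmetrically gives the diagonal entries 2, 2, 17/2, 4/17.
Counting signs: 4 positive.
The rank is the number of nonzero pivots: 4.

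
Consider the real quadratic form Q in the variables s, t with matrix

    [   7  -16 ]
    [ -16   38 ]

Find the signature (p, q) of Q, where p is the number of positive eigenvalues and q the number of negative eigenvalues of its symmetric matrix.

(2, 0)

Applying the same elementary operations to the rows and columns of A produces a congruent diagonal matrix with entries 7, 10/7.
So there are 2 positive pivots.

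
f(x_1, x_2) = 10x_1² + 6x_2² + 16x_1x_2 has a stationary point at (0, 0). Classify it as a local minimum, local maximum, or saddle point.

The Hessian at the origin is H = [[20, 16], [16, 12]].
det H = 20·12 − (16)² = -16 < 0, so H is indefinite.
Therefore the origin is a saddle point.

saddle point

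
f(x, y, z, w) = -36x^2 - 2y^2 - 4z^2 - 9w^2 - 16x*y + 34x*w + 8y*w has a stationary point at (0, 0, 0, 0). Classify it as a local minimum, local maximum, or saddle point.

The Hessian at the origin is H = [[-72, -16, 0, 34], [-16, -4, 0, 8], [0, 0, -8, 0], [34, 8, 0, -18]].
Congruent diagonalization of H (simultaneous row and column reduction) yields pivots -72, -4/9, -8, -3/2.
Counting signs: 4 negative.
H is negative definite, so the origin is a strict local maximum.

local maximum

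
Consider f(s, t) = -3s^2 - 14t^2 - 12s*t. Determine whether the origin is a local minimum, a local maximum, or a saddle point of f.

The Hessian at the origin is H = [[-6, -12], [-12, -28]].
det H = -6·-28 − (-12)² = 24 > 0 and H[1,1] = -6 < 0, so H is negative definite.
Therefore the origin is a local maximum.

local maximum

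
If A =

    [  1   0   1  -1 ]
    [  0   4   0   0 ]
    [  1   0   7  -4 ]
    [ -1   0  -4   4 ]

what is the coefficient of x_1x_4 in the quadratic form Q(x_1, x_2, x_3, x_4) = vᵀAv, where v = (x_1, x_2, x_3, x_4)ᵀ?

-2

The coefficient of x_1x_4 is A[1,4] + A[4,1] = 2·(-1) = -2.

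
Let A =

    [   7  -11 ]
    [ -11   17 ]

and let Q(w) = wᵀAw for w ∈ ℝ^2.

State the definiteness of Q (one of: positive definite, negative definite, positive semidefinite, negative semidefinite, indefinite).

indefinite

Row-reducing A symmetrically gives the diagonal entries 7, -2/7.
Counting signs: 1 positive, 1 negative.
Hence Q is indefinite.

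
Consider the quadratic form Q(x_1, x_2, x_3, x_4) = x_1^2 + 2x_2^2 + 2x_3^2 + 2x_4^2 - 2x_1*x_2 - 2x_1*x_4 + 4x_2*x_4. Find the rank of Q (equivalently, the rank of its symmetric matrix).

3

The symmetric matrix is A = [[1, -1, 0, -1], [-1, 2, 0, 2], [0, 0, 2, 0], [-1, 2, 0, 2]].
Row-reducing A symmetrically gives the diagonal entries 1, 1, 2, 0.
That gives 3 positive, 1 zero pivots.
The rank is the number of nonzero pivots: 3.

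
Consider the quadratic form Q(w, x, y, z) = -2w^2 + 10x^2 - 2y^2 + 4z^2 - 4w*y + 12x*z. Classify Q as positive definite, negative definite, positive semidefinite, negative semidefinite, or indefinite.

The symmetric matrix is A = [[-2, 0, -2, 0], [0, 10, 0, 6], [-2, 0, -2, 0], [0, 6, 0, 4]].
Applying the same elementary operations to the rows and columns of A produces a congruent diagonal matrix with entries -2, 10, 0, 2/5.
So there are 2 positive, 1 negative, 1 zero pivots.
Hence Q is indefinite.

indefinite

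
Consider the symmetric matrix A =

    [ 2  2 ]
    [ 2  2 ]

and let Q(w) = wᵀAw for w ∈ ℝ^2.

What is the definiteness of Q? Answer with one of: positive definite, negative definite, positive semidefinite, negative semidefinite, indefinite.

positive semidefinite

Congruent diagonalization of A (simultaneous row and column reduction) yields pivots 2, 0.
So there are 1 positive, 1 zero pivots.
Hence Q is positive semidefinite.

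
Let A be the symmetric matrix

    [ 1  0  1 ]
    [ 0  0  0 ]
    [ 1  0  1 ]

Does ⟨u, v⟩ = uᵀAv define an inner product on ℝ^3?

no

Applying the same elementary operations to the rows and columns of A produces a congruent diagonal matrix with entries 1, 0, 0.
Counting signs: 1 positive, 2 zero.
Hence Q is positive semidefinite.
⟨·,·⟩ is an inner product exactly when A is positive definite.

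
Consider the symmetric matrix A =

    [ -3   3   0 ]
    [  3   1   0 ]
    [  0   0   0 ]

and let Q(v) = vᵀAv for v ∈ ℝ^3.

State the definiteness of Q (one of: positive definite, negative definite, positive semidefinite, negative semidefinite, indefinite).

Applying the same elementary operations to the rows and columns of A produces a congruent diagonal matrix with entries -3, 4, 0.
Counting signs: 1 positive, 1 negative, 1 zero.
Hence Q is indefinite.

indefinite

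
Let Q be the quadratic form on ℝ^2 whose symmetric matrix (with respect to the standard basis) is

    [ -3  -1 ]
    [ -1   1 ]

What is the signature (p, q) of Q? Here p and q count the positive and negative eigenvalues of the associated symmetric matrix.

(1, 1)

Applying the same elementary operations to the rows and columns of A produces a congruent diagonal matrix with entries -3, 4/3.
So there are 1 positive, 1 negative pivots.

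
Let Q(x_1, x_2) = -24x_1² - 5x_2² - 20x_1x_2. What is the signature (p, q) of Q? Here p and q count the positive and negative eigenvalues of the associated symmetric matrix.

(0, 2)

The associated matrix is A = [[-24, -10], [-10, -5]].
An LDLᵀ factorisation of A has diagonal entries -24, -5/6.
So there are 2 negative pivots.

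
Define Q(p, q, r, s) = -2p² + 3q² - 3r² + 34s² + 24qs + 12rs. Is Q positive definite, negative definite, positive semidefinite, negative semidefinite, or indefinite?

indefinite

The symmetric matrix is A = [[-2, 0, 0, 0], [0, 3, 0, 12], [0, 0, -3, 6], [0, 12, 6, 34]].
An LDLᵀ factorisation of A has diagonal entries -2, 3, -3, -2.
Counting signs: 1 positive, 3 negative.
Hence Q is indefinite.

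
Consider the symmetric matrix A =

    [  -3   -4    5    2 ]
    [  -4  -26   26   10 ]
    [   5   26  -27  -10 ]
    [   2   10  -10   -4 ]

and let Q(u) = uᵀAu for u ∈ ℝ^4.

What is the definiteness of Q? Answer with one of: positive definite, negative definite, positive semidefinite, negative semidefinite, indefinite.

negative semidefinite

Congruent diagonalization of A (simultaneous row and column reduction) yields pivots -3, -62/3, -18/31, 0.
Counting signs: 3 negative, 1 zero.
Hence Q is negative semidefinite.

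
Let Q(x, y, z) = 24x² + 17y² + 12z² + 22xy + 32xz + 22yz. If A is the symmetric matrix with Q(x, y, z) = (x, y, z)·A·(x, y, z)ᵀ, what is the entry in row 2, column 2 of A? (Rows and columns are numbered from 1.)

The coefficient of y² in Q is 17, and that is exactly A[2,2].

17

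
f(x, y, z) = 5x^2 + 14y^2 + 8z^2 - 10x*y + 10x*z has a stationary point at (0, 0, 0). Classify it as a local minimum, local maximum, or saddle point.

local minimum

The Hessian at the origin is H = [[10, -10, 10], [-10, 28, 0], [10, 0, 16]].
An LDLᵀ factorisation of H has diagonal entries 10, 18, 4/9.
Counting signs: 3 positive.
H is positive definite, so the origin is a strict local minimum.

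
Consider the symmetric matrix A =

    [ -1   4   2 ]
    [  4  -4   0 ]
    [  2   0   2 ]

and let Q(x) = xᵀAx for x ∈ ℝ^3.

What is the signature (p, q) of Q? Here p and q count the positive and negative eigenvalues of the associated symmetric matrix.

(2, 1)

Congruent diagonalization of A (simultaneous row and column reduction) yields pivots -1, 12, 2/3.
That gives 2 positive, 1 negative pivots.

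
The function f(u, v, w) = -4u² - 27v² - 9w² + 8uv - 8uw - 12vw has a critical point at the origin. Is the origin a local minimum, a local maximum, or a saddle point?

The Hessian at the origin is H = [[-8, 8, -8], [8, -54, -12], [-8, -12, -18]].
Row-reducing H symmetrically gives the diagonal entries -8, -46, -30/23.
So there are 3 negative pivots.
H is negative definite, so the origin is a strict local maximum.

local maximum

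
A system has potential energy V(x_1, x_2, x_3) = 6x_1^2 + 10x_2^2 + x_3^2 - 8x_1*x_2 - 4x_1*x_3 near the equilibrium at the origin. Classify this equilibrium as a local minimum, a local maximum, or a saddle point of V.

local minimum

The Hessian at the origin is H = [[12, -8, -4], [-8, 20, 0], [-4, 0, 2]].
Congruent diagonalization of H (simultaneous row and column reduction) yields pivots 12, 44/3, 2/11.
That gives 3 positive pivots.
H is positive definite, so the origin is a strict local minimum.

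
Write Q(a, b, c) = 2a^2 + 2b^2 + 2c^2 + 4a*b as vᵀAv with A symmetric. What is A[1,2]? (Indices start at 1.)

The coefficient of a·b in Q is 4. For a symmetric A this equals A[1,2] + A[2,1] = 2·A[1,2].
So A[1,2] = 4/2 = 2.

2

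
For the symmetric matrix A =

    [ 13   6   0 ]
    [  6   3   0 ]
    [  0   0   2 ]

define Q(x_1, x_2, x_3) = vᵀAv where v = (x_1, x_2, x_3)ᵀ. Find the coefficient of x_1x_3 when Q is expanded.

0

The coefficient of x_1x_3 is A[1,3] + A[3,1] = 2·0 = 0.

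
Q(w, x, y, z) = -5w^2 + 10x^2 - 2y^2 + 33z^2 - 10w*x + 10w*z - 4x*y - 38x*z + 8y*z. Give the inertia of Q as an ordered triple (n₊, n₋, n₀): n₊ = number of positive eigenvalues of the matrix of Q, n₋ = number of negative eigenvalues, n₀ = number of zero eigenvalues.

The associated matrix is A = [[-5, -5, 0, 5], [-5, 10, -2, -19], [0, -2, -2, 4], [5, -19, 4, 33]].
An LDLᵀ factorisation of A has diagonal entries -5, 15, -34/15, -2/17.
That gives 1 positive, 3 negative pivots.

(1, 3, 0)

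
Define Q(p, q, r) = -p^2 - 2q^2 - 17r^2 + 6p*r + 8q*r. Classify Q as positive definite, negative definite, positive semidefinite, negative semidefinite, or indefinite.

Write A = [[-1, 0, 3], [0, -2, 4], [3, 4, -17]].
Row-reducing A symmetrically gives the diagonal entries -1, -2, 0.
So there are 2 negative, 1 zero pivots.
Hence Q is negative semidefinite.

negative semidefinite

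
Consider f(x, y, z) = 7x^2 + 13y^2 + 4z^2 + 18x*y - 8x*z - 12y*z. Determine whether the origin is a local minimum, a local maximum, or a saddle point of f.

local minimum

The Hessian at the origin is H = [[14, 18, -8], [18, 26, -12], [-8, -12, 8]].
Applying the same elementary operations to the rows and columns of H produces a congruent diagonal matrix with entries 14, 20/7, 12/5.
So there are 3 positive pivots.
H is positive definite, so the origin is a strict local minimum.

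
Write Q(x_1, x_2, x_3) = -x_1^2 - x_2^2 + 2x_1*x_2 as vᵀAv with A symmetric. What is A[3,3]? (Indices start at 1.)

The coefficient of x_3^2 in Q is 0, and that is exactly A[3,3].

0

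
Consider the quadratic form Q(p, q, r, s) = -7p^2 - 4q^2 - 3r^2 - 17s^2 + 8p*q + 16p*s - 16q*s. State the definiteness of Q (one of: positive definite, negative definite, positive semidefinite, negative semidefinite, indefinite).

negative definite

The symmetric matrix is A = [[-7, 4, 0, 8], [4, -4, 0, -8], [0, 0, -3, 0], [8, -8, 0, -17]].
Row-reducing A symmetrically gives the diagonal entries -7, -12/7, -3, -1.
That gives 4 negative pivots.
Hence Q is negative definite.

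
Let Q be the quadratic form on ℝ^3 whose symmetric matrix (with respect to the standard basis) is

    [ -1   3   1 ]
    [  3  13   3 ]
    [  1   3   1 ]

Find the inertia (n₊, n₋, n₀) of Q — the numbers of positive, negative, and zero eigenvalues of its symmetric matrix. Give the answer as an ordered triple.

Symmetric row and column elimination reduces A to a congruent diagonal form with pivots -1, 22, 4/11.
So there are 2 positive, 1 negative pivots.

(2, 1, 0)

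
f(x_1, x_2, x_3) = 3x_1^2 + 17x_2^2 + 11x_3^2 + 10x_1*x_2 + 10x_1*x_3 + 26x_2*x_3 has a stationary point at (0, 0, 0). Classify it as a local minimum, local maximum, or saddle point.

The Hessian at the origin is H = [[6, 10, 10], [10, 34, 26], [10, 26, 22]].
Symmetric row and column elimination reduces H to a congruent diagonal form with pivots 6, 52/3, 4/13.
That gives 3 positive pivots.
H is positive definite, so the origin is a strict local minimum.

local minimum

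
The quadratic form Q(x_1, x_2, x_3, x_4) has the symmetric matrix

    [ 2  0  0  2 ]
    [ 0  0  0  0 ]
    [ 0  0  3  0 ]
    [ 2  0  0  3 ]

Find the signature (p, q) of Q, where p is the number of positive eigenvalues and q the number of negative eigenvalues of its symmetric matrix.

Row-reducing A symmetrically gives the diagonal entries 2, 0, 3, 1.
Counting signs: 3 positive, 1 zero.

(3, 0)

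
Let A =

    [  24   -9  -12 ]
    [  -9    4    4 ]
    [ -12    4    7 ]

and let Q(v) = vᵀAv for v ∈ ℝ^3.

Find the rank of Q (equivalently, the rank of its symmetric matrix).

3

Congruent diagonalization of A (simultaneous row and column reduction) yields pivots 24, 5/8, 3/5.
Counting signs: 3 positive.
The rank is the number of nonzero pivots: 3.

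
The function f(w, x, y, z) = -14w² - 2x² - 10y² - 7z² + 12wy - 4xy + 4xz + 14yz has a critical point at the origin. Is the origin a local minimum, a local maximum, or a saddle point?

local maximum

The Hessian at the origin is H = [[-28, 0, 12, 0], [0, -4, -4, 4], [12, -4, -20, 14], [0, 4, 14, -14]].
An LDLᵀ factorisation of H has diagonal entries -28, -4, -76/7, -15/19.
Counting signs: 4 negative.
H is negative definite, so the origin is a strict local maximum.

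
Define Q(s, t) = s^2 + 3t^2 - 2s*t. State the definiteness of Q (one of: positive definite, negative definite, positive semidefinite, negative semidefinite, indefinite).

The associated matrix is A = [[1, -1], [-1, 3]].
Row-reducing A symmetrically gives the diagonal entries 1, 2.
That gives 2 positive pivots.
Hence Q is positive definite.

positive definite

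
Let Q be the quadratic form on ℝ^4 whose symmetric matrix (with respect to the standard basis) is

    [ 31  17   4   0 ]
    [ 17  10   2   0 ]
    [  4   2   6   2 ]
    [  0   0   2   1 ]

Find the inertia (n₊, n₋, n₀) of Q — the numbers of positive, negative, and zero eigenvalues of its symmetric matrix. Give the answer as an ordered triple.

Applying the same elementary operations to the rows and columns of A produces a congruent diagonal matrix with entries 31, 21/31, 38/7, 5/19.
That gives 4 positive pivots.

(4, 0, 0)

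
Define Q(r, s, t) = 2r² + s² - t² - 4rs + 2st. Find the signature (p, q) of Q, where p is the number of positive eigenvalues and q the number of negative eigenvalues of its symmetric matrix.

The symmetric matrix is A = [[2, -2, 0], [-2, 1, 1], [0, 1, -1]].
Row-reducing A symmetrically gives the diagonal entries 2, -1, 0.
That gives 1 positive, 1 negative, 1 zero pivots.

(1, 1)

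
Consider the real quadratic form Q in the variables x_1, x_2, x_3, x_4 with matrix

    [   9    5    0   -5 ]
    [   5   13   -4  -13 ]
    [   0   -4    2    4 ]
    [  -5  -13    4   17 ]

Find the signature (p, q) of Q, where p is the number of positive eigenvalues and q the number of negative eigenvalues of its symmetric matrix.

Congruent diagonalization of A (simultaneous row and column reduction) yields pivots 9, 92/9, 10/23, 4.
So there are 4 positive pivots.

(4, 0)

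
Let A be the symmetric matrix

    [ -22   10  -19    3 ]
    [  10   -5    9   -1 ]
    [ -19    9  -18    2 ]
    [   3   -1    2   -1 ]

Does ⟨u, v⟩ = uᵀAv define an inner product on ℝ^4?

Congruent diagonalization of A (simultaneous row and column reduction) yields pivots -22, -5/11, -13/10, -3/13.
Counting signs: 4 negative.
Hence Q is negative definite.
⟨·,·⟩ is an inner product exactly when A is positive definite.

no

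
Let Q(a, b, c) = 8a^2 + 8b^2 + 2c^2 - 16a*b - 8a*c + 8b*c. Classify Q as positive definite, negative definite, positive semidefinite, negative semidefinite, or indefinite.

Write A = [[8, -8, -4], [-8, 8, 4], [-4, 4, 2]].
Row-reducing A symmetrically gives the diagonal entries 8, 0, 0.
Counting signs: 1 positive, 2 zero.
Hence Q is positive semidefinite.

positive semidefinite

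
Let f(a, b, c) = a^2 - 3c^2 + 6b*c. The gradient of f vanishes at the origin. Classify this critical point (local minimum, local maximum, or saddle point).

saddle point

The Hessian at the origin is H = [[2, 0, 0], [0, 0, 6], [0, 6, -6]].
H is indefinite, so the origin is a saddle point.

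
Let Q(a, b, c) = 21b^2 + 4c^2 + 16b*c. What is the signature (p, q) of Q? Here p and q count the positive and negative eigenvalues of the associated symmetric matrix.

The symmetric matrix is A = [[0, 0, 0], [0, 21, 8], [0, 8, 4]].
Row-reducing A symmetrically gives the diagonal entries 0, 21, 20/21.
Counting signs: 2 positive, 1 zero.

(2, 0)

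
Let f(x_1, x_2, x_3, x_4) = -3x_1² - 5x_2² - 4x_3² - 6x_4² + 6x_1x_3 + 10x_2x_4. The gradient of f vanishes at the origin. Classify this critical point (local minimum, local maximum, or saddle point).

The Hessian at the origin is H = [[-6, 0, 6, 0], [0, -10, 0, 10], [6, 0, -8, 0], [0, 10, 0, -12]].
Row-reducing H symmetrically gives the diagonal entries -6, -10, -2, -2.
That gives 4 negative pivots.
H is negative definite, so the origin is a strict local maximum.

local maximum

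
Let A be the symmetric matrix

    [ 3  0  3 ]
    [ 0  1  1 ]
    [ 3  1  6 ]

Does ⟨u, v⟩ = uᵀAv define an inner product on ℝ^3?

Leading principal minors: Δ_1 = 3, Δ_2 = 3, Δ_3 = 6.
All leading principal minors are positive, so by Sylvester's criterion Q is positive definite.
⟨·,·⟩ is an inner product exactly when A is positive definite.

yes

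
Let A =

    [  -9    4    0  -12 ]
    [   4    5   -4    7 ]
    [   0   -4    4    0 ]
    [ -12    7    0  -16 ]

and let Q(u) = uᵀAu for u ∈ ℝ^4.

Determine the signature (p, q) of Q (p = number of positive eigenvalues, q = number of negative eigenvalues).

Symmetric row and column elimination reduces A to a congruent diagonal form with pivots -9, 61/9, 100/61, -1.
So there are 2 positive, 2 negative pivots.

(2, 2)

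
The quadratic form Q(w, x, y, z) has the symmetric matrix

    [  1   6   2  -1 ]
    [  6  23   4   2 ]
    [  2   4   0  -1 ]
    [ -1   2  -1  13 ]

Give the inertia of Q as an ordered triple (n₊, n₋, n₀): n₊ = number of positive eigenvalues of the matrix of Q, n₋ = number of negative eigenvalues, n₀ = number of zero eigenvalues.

(3, 1, 0)

Applying the same elementary operations to the rows and columns of A produces a congruent diagonal matrix with entries 1, -13, 12/13, 1/4.
Counting signs: 3 positive, 1 negative.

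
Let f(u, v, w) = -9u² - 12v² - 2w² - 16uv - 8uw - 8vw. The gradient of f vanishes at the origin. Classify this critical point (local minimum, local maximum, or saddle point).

local maximum

The Hessian at the origin is H = [[-18, -16, -8], [-16, -24, -8], [-8, -8, -4]].
Applying the same elementary operations to the rows and columns of H produces a congruent diagonal matrix with entries -18, -88/9, -4/11.
Counting signs: 3 negative.
H is negative definite, so the origin is a strict local maximum.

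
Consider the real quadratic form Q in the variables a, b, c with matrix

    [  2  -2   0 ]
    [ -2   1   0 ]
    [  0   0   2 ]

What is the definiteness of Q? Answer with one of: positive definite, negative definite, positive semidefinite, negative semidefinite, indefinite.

indefinite

An LDLᵀ factorisation of A has diagonal entries 2, -1, 2.
That gives 2 positive, 1 negative pivots.
Hence Q is indefinite.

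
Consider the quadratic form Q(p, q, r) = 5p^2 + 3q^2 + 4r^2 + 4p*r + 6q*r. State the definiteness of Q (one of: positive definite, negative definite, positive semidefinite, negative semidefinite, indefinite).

positive definite

The symmetric matrix of Q is A = [[5, 0, 2], [0, 3, 3], [2, 3, 4]].
Leading principal minors: Δ_1 = 5, Δ_2 = 15, Δ_3 = 3.
All leading principal minors are positive, so by Sylvester's criterion Q is positive definite.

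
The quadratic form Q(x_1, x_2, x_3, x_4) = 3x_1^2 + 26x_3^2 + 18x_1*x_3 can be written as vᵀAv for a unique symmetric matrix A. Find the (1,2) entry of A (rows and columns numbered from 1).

0

The coefficient of x_1·x_2 in Q is 0. For a symmetric A this equals A[1,2] + A[2,1] = 2·A[1,2].
So A[1,2] = 0/2 = 0.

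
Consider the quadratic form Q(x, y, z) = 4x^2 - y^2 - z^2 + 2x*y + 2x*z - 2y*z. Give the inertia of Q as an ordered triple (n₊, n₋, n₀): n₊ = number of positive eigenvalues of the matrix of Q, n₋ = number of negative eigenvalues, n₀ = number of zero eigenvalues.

(1, 1, 1)

Write A = [[4, 1, 1], [1, -1, -1], [1, -1, -1]].
Row-reducing A symmetrically gives the diagonal entries 4, -5/4, 0.
That gives 1 positive, 1 negative, 1 zero pivots.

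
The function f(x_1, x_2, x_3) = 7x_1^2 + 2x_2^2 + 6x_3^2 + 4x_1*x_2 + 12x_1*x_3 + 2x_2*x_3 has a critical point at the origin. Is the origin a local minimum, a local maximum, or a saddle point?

The Hessian at the origin is H = [[14, 4, 12], [4, 4, 2], [12, 2, 12]].
Row-reducing H symmetrically gives the diagonal entries 14, 20/7, 1.
That gives 3 positive pivots.
H is positive definite, so the origin is a strict local minimum.

local minimum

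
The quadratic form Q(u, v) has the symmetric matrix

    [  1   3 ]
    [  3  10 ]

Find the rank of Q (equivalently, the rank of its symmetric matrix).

2

An LDLᵀ factorisation of A has diagonal entries 1, 1.
That gives 2 positive pivots.
The rank is the number of nonzero pivots: 2.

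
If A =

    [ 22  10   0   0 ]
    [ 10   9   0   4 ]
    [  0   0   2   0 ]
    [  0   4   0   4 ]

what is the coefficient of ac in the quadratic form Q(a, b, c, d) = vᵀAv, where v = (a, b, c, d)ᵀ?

The coefficient of ac is A[1,3] + A[3,1] = 2·0 = 0.

0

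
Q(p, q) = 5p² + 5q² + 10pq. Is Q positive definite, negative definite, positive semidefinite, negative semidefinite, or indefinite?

positive semidefinite

Write A = [[5, 5], [5, 5]].
Symmetric row and column elimination reduces A to a congruent diagonal form with pivots 5, 0.
So there are 1 positive, 1 zero pivots.
Hence Q is positive semidefinite.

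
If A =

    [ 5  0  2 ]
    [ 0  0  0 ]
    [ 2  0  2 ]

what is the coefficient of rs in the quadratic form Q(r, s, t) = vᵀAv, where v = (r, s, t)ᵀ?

The coefficient of rs is A[1,2] + A[2,1] = 2·0 = 0.

0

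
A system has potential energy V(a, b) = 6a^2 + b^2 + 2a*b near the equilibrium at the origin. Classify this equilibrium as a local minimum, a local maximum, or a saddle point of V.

local minimum

The Hessian at the origin is H = [[12, 2], [2, 2]].
det H = 12·2 − (2)² = 20 > 0 and H[1,1] = 12 > 0, so H is positive definite.
Therefore the origin is a local minimum.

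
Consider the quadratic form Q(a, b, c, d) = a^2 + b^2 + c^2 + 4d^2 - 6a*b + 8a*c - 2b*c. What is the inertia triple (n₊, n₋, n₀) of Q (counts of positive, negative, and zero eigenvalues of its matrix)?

(3, 1, 0)

The symmetric matrix is A = [[1, -3, 4, 0], [-3, 1, -1, 0], [4, -1, 1, 0], [0, 0, 0, 4]].
Symmetric row and column elimination reduces A to a congruent diagonal form with pivots 1, -8, 1/8, 4.
Counting signs: 3 positive, 1 negative.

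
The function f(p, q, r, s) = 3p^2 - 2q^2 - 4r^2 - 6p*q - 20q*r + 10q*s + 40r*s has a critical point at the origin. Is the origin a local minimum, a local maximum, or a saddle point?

saddle point

The Hessian at the origin is H = [[6, -6, 0, 0], [-6, -4, -20, 10], [0, -20, -8, 40], [0, 10, 40, 0]].
Row-reducing H symmetrically gives the diagonal entries 6, -10, 32, -5/2.
So there are 2 positive, 2 negative pivots.
H is indefinite, so the origin is a saddle point.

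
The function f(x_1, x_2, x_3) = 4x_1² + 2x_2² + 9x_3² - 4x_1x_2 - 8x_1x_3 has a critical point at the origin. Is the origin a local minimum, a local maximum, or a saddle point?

The Hessian at the origin is H = [[8, -4, -8], [-4, 4, 0], [-8, 0, 18]].
Congruent diagonalization of H (simultaneous row and column reduction) yields pivots 8, 2, 2.
Counting signs: 3 positive.
H is positive definite, so the origin is a strict local minimum.

local minimum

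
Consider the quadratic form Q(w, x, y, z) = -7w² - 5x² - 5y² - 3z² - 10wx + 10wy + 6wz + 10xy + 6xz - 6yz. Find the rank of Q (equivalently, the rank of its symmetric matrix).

3

The symmetric matrix is A = [[-7, -5, 5, 3], [-5, -5, 5, 3], [5, 5, -5, -3], [3, 3, -3, -3]].
Row-reducing A symmetrically gives the diagonal entries -7, -10/7, 0, -6/5.
Counting signs: 3 negative, 1 zero.
The rank is the number of nonzero pivots: 3.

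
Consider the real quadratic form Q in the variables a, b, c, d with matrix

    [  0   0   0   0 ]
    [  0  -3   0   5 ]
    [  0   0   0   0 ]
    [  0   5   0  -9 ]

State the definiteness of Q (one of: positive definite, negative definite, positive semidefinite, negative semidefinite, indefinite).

Applying the same elementary operations to the rows and columns of A produces a congruent diagonal matrix with entries 0, -3, 0, -2/3.
That gives 2 negative, 2 zero pivots.
Hence Q is negative semidefinite.

negative semidefinite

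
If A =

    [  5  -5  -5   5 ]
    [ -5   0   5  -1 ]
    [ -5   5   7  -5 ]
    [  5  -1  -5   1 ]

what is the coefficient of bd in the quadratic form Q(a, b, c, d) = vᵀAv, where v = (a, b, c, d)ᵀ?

The coefficient of bd is A[2,4] + A[4,2] = 2·(-1) = -2.

-2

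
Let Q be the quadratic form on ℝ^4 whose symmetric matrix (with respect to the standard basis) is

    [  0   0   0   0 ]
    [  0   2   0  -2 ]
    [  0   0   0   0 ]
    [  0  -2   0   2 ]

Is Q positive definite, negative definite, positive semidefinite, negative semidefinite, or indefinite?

positive semidefinite

Symmetric row and column elimination reduces A to a congruent diagonal form with pivots 0, 2, 0, 0.
Counting signs: 1 positive, 3 zero.
Hence Q is positive semidefinite.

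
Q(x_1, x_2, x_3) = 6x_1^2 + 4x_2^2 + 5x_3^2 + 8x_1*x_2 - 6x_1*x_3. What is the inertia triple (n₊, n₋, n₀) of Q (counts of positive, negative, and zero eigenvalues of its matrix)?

(3, 0, 0)

The associated matrix is A = [[6, 4, -3], [4, 4, 0], [-3, 0, 5]].
Row-reducing A symmetrically gives the diagonal entries 6, 4/3, 1/2.
So there are 3 positive pivots.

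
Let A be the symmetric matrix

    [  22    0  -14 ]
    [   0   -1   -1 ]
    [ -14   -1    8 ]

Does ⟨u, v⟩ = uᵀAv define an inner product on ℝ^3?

Congruent diagonalization of A (simultaneous row and column reduction) yields pivots 22, -1, 1/11.
So there are 2 positive, 1 negative pivots.
Hence Q is indefinite.
⟨·,·⟩ is an inner product exactly when A is positive definite.

no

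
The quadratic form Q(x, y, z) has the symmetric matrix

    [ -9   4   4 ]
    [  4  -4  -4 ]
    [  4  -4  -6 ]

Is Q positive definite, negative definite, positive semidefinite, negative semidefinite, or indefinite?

Leading principal minors: Δ_1 = -9, Δ_2 = 20, Δ_3 = -40.
The signs alternate starting with Δ_1 < 0, so by Sylvester's criterion Q is negative definite.

negative definite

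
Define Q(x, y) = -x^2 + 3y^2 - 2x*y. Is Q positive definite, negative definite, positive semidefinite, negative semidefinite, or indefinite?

Write A = [[-1, -1], [-1, 3]].
Symmetric row and column elimination reduces A to a congruent diagonal form with pivots -1, 4.
So there are 1 positive, 1 negative pivots.
Hence Q is indefinite.

indefinite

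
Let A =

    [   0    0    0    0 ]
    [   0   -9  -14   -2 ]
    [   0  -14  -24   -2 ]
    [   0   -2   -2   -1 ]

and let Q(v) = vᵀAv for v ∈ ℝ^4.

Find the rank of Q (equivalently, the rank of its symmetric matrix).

Symmetric row and column elimination reduces A to a congruent diagonal form with pivots 0, -9, -20/9, 0.
That gives 2 negative, 2 zero pivots.
The rank is the number of nonzero pivots: 2.

2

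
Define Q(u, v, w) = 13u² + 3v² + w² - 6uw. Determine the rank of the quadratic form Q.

The associated matrix is A = [[13, 0, -3], [0, 3, 0], [-3, 0, 1]].
Congruent diagonalization of A (simultaneous row and column reduction) yields pivots 13, 3, 4/13.
That gives 3 positive pivots.
The rank is the number of nonzero pivots: 3.

3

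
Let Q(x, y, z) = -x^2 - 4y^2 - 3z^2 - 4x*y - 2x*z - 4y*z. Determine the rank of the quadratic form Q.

Write A = [[-1, -2, -1], [-2, -4, -2], [-1, -2, -3]].
Applying the same elementary operations to the rows and columns of A produces a congruent diagonal matrix with entries -1, 0, -2.
Counting signs: 2 negative, 1 zero.
The rank is the number of nonzero pivots: 2.

2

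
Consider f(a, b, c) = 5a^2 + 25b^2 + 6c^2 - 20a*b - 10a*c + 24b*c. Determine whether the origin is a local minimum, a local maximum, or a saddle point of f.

local minimum

The Hessian at the origin is H = [[10, -20, -10], [-20, 50, 24], [-10, 24, 12]].
Symmetric row and column elimination reduces H to a congruent diagonal form with pivots 10, 10, 2/5.
So there are 3 positive pivots.
H is positive definite, so the origin is a strict local minimum.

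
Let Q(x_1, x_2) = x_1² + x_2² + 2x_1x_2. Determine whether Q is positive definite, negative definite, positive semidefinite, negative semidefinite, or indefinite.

positive semidefinite

The symmetric matrix of Q is [[1, 1], [1, 1]].
For the 2×2 matrix [[1, 1], [1, 1]]: det = 1·1 − (1)² = 0, trace = 2.
det = 0 so one eigenvalue is zero; the form is semidefinite with the sign of the trace.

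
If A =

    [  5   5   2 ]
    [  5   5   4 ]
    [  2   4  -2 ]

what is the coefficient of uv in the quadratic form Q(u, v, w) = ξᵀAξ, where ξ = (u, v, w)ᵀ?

The coefficient of uv is A[1,2] + A[2,1] = 2·5 = 10.

10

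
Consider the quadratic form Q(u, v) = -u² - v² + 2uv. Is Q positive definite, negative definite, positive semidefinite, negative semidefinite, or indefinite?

The associated matrix is A = [[-1, 1], [1, -1]].
Applying the same elementary operations to the rows and columns of A produces a congruent diagonal matrix with entries -1, 0.
Counting signs: 1 negative, 1 zero.
Hence Q is negative semidefinite.

negative semidefinite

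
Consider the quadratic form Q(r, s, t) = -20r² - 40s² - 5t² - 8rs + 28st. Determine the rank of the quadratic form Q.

The associated matrix is A = [[-20, -4, 0], [-4, -40, 14], [0, 14, -5]].
Symmetric row and column elimination reduces A to a congruent diagonal form with pivots -20, -196/5, 0.
So there are 2 negative, 1 zero pivots.
The rank is the number of nonzero pivots: 2.

2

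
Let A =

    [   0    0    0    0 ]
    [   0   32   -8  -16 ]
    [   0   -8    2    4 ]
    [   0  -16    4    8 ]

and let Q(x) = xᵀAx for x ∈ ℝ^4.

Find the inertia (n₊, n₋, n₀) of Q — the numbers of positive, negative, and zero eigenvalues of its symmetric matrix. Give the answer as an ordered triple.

(1, 0, 3)

Row-reducing A symmetrically gives the diagonal entries 0, 32, 0, 0.
Counting signs: 1 positive, 3 zero.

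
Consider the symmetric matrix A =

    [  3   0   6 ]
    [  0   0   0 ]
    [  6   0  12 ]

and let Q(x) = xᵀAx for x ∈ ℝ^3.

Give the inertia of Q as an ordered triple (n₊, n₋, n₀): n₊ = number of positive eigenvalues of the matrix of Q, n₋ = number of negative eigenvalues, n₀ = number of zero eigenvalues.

(1, 0, 2)

Congruent diagonalization of A (simultaneous row and column reduction) yields pivots 3, 0, 0.
So there are 1 positive, 2 zero pivots.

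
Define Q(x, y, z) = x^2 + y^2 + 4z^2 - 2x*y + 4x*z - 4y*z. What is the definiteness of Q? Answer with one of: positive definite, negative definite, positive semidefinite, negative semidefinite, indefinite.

Write A = [[1, -1, 2], [-1, 1, -2], [2, -2, 4]].
Applying the same elementary operations to the rows and columns of A produces a congruent diagonal matrix with entries 1, 0, 0.
Counting signs: 1 positive, 2 zero.
Hence Q is positive semidefinite.

positive semidefinite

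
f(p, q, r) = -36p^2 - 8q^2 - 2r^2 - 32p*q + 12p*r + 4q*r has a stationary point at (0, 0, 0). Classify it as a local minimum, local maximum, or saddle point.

local maximum

The Hessian at the origin is H = [[-72, -32, 12], [-32, -16, 4], [12, 4, -4]].
Applying the same elementary operations to the rows and columns of H produces a congruent diagonal matrix with entries -72, -16/9, -1.
So there are 3 negative pivots.
H is negative definite, so the origin is a strict local maximum.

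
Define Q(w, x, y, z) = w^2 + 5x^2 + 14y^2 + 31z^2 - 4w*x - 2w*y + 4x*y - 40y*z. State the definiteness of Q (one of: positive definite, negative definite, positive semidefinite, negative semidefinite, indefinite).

The symmetric matrix of Q is A = [[1, -2, -1, 0], [-2, 5, 2, 0], [-1, 2, 14, -20], [0, 0, -20, 31]].
Leading principal minors: Δ_1 = 1, Δ_2 = 1, Δ_3 = 13, Δ_4 = 3.
All leading principal minors are positive, so by Sylvester's criterion Q is positive definite.

positive definite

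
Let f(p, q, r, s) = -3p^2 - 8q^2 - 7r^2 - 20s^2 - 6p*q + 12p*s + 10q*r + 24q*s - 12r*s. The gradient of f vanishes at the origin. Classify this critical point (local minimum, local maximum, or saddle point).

local maximum

The Hessian at the origin is H = [[-6, -6, 0, 12], [-6, -16, 10, 24], [0, 10, -14, -12], [12, 24, -12, -40]].
An LDLᵀ factorisation of H has diagonal entries -6, -10, -4, -8/5.
That gives 4 negative pivots.
H is negative definite, so the origin is a strict local maximum.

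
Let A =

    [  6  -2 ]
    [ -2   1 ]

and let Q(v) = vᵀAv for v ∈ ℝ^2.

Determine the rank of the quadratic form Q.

2

Congruent diagonalization of A (simultaneous row and column reduction) yields pivots 6, 1/3.
So there are 2 positive pivots.
The rank is the number of nonzero pivots: 2.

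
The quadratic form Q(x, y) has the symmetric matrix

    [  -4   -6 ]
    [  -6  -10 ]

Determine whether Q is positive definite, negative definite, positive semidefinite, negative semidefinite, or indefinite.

negative definite

Leading principal minors: Δ_1 = -4, Δ_2 = 4.
The signs alternate starting with Δ_1 < 0, so by Sylvester's criterion Q is negative definite.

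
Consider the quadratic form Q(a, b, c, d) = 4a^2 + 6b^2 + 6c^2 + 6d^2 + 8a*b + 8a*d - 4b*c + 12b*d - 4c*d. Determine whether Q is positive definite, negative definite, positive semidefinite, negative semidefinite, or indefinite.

Write A = [[4, 4, 0, 4], [4, 6, -2, 6], [0, -2, 6, -2], [4, 6, -2, 6]].
Applying the same elementary operations to the rows and columns of A produces a congruent diagonal matrix with entries 4, 2, 4, 0.
Counting signs: 3 positive, 1 zero.
Hence Q is positive semidefinite.

positive semidefinite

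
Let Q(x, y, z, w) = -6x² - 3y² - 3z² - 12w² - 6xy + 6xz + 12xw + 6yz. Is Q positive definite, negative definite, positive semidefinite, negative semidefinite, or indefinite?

The symmetric matrix is A = [[-6, -3, 3, 6], [-3, -3, 3, 0], [3, 3, -3, 0], [6, 0, 0, -12]].
Congruent diagonalization of A (simultaneous row and column reduction) yields pivots -6, -3/2, 0, 0.
So there are 2 negative, 2 zero pivots.
Hence Q is negative semidefinite.

negative semidefinite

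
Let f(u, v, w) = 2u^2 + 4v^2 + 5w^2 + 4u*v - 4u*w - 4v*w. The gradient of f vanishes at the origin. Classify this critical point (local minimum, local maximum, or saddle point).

The Hessian at the origin is H = [[4, 4, -4], [4, 8, -4], [-4, -4, 10]].
Applying the same elementary operations to the rows and columns of H produces a congruent diagonal matrix with entries 4, 4, 6.
So there are 3 positive pivots.
H is positive definite, so the origin is a strict local minimum.

local minimum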